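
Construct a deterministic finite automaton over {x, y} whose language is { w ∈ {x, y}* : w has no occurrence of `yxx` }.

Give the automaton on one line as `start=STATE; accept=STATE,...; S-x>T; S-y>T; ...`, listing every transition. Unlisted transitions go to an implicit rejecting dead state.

Track partial matches of the forbidden pattern `yxx`. State S3 is a dead state reached once `yxx` has occurred; every other state accepts. S0 means no part of `yxx` is currently matched.
4 states suffice.
        x   y  
>* S0   S0  S1 
 * S1   S2  S1 
 * S2   S3  S1 
   S3   S3  S3 
(> = start, * = accepting)

start=S0; accept=S0,S1,S2; S0-x>S0; S0-y>S1; S1-x>S2; S1-y>S1; S2-x>S3; S2-y>S1; S3-x>S3; S3-y>S3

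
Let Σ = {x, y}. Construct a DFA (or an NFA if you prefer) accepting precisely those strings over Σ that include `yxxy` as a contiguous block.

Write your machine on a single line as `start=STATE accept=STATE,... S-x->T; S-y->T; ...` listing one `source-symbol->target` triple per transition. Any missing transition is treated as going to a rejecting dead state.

start=s0; accept=s4; s0-x->s0; s0-y->s1; s1-x->s2; s1-y->s1; s2-x->s3; s2-y->s1; s3-x->s0; s3-y->s4; s4-x->s4; s4-y->s4

Track how much of `yxxy` has been matched so far: state s0 is no progress, s4 is the absorbing accept state reached once `yxxy` has occurred. Intermediate states record partial matches; on a mismatch, fall back to the longest reusable overlap.
        x   y  
>  s0   s0  s1 
   s1   s2  s1 
   s2   s3  s1 
   s3   s0  s4 
 * s4   s4  s4 
(> = start, * = accepting)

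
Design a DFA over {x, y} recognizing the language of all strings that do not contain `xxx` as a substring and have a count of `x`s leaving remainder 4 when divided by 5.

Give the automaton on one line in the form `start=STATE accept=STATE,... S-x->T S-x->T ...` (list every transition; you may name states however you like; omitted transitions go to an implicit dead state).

Handle the two conditions separately and then intersect. One (4 states) tracks partial matches of the forbidden pattern `xxx`; the other (5 states) tracks the count of `x`s modulo 5. Each combined state is a pair, one component from each; accept when both components accept.
20 states suffice.
          x    y  
>  q0     q1   q0 
   q1     q2   q3 
   q2     q4   q5 
   q3     q6   q3 
   q4     q7   q4 
   q5     q8   q5 
   q6     q9   q5 
   q7    q10   q7 
   q8    q11  q12 
   q9     q7  q12 
   q10   q13  q10 
 * q11   q10  q14 
   q12   q15  q12 
   q13   q16  q13 
 * q14   q17  q14 
 * q15   q18  q14 
   q16    q4  q16 
   q17   q19   q0 
   q18   q13   q0 
   q19   q16   q3 
(> = start, * = accepting)

start=q0 accept=q11,q14,q15 q0-x->q1 q0-y->q0 q1-x->q2 q1-y->q3 q2-x->q4 q2-y->q5 q3-x->q6 q3-y->q3 q4-x->q7 q4-y->q4 q5-x->q8 q5-y->q5 q6-x->q9 q6-y->q5 q7-x->q10 q7-y->q7 q8-x->q11 q8-y->q12 q9-x->q7 q9-y->q12 q10-x->q13 q10-y->q10 q11-x->q10 q11-y->q14 q12-x->q15 q12-y->q12 q13-x->q16 q13-y->q13 q14-x->q17 q14-y->q14 q15-x->q18 q15-y->q14 q16-x->q4 q16-y->q16 q17-x->q19 q17-y->q0 q18-x->q13 q18-y->q0 q19-x->q16 q19-y->q3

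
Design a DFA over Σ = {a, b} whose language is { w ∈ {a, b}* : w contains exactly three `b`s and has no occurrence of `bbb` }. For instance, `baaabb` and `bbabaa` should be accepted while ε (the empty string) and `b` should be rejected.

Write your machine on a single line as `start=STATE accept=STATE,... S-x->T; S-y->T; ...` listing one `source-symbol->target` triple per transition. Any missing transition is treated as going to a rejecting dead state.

start=S0; accept=S7,S8,S10; S0-a->S0; S0-b->S1; S1-a->S2; S1-b->S3; S2-a->S2; S2-b->S4; S3-a->S5; S3-b->S6; S4-a->S5; S4-b->S7; S5-a->S5; S5-b->S8; S6-a->S6; S6-b->S9; S7-a->S10; S7-b->S9; S8-a->S10; S8-b->S11; S9-a->S9; S9-b->S9; S10-a->S10; S10-b->S12; S11-a->S13; S11-b->S9; S12-a->S13; S12-b->S11; S13-a->S13; S13-b->S12

Build one automaton per condition and run them in lockstep. One (5 states) tracks the count of `b`s, saturating at 4; the other (4 states) tracks partial matches of the forbidden pattern `bbb`. Each combined state is a pair, one component from each; accept when both components accept.
14 states suffice.
          a    b  
>  S0     S0   S1 
   S1     S2   S3 
   S2     S2   S4 
   S3     S5   S6 
   S4     S5   S7 
   S5     S5   S8 
   S6     S6   S9 
 * S7    S10   S9 
 * S8    S10  S11 
   S9     S9   S9 
 * S10   S10  S12 
   S11   S13   S9 
   S12   S13  S11 
   S13   S13  S12 
(> = start, * = accepting)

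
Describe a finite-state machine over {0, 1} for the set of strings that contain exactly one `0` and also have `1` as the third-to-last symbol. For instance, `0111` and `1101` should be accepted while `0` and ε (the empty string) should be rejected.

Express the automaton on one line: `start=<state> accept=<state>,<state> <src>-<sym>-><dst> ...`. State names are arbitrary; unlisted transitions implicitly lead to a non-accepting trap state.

start=s0 accept=s8,s9,s10 s0-0->s1 s0-1->s2 s1-0->s3 s1-1->s4 s2-0->s5 s2-1->s6 s3-0->s3 s3-1->s3 s4-0->s3 s4-1->s7 s5-0->s3 s5-1->s8 s6-0->s9 s6-1->s6 s7-0->s3 s7-1->s10 s8-0->s3 s8-1->s7 s9-0->s3 s9-1->s8 s10-0->s3 s10-1->s10

Build one automaton per condition and run them in lockstep. The first has 3 states tracking the count of `0`s, saturating at 2; the second has 15 states tracking the last 3 symbols read. A product state is a pair (one from each), accepting exactly when both do. After merging equivalent states the machine shrinks.
An 11-state machine:
          0    1  
>  s0     s1   s2 
   s1     s3   s4 
   s2     s5   s6 
   s3     s3   s3 
   s4     s3   s7 
   s5     s3   s8 
   s6     s9   s6 
   s7     s3  s10 
 * s8     s3   s7 
 * s9     s3   s8 
 * s10    s3  s10 
(> = start, * = accepting)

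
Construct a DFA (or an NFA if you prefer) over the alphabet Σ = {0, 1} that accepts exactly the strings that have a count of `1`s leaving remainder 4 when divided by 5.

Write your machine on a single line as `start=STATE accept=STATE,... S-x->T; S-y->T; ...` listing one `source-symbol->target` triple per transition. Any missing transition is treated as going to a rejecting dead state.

The only thing that matters is how many `1`s have appeared, reduced mod 5. Use one state per residue: A for 0, …, E for 4. Reading `1` moves to the next residue; anything else stays put. E is accepting.
A 5-state machine:
       0  1 
>  A   A  B 
   B   B  C 
   C   C  D 
   D   D  E 
 * E   E  A 
(> = start, * = accepting)

start=A; accept=E; A-0->A; A-1->B; B-0->B; B-1->C; C-0->C; C-1->D; D-0->D; D-1->E; E-0->E; E-1->A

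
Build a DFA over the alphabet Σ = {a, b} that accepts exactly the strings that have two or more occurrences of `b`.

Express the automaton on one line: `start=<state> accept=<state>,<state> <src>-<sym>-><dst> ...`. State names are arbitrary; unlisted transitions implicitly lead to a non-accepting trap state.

start=q0 accept=q2,q3 q0-a->q0 q0-b->q1 q1-a->q1 q1-b->q2 q2-a->q2 q2-b->q3 q3-a->q3 q3-b->q3

Only the number of `b`s matters, and only up to 3. Make a chain q0 → q1 → q2 → q3 advanced by each `b` (with q3 absorbing); every other symbol self-loops. The accepting set is {q2, q3}.
4 states suffice.
        a   b  
>  q0   q0  q1 
   q1   q1  q2 
 * q2   q2  q3 
 * q3   q3  q3 
(> = start, * = accepting)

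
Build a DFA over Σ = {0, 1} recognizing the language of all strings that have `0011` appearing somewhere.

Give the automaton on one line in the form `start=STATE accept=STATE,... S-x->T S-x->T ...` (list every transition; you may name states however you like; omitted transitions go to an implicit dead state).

Track how much of `0011` has been matched so far: state s0 is no progress, s4 is the absorbing accept state reached once `0011` has occurred. Intermediate states record partial matches; on a mismatch, fall back to the longest reusable overlap.
A 5-state machine:
        0   1  
>  s0   s1  s0 
   s1   s2  s0 
   s2   s2  s3 
   s3   s1  s4 
 * s4   s4  s4 
(> = start, * = accepting)

start=s0 accept=s4 s0-0->s1 s0-1->s0 s1-0->s2 s1-1->s0 s2-0->s2 s2-1->s3 s3-0->s1 s3-1->s4 s4-0->s4 s4-1->s4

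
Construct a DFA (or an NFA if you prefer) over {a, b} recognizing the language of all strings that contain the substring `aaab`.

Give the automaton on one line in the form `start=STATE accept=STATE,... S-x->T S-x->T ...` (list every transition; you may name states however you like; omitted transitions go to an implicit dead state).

Track how much of `aaab` has been matched so far: state q0 is no progress, q4 is the absorbing accept state reached once `aaab` has occurred. Intermediate states record partial matches; on a mismatch, fall back to the longest reusable overlap.
        a   b  
>  q0   q1  q0 
   q1   q2  q0 
   q2   q3  q0 
   q3   q3  q4 
 * q4   q4  q4 
(> = start, * = accepting)

start=q0 accept=q4 q0-a->q1 q0-b->q0 q1-a->q2 q1-b->q0 q2-a->q3 q2-b->q0 q3-a->q3 q3-b->q4 q4-a->q4 q4-b->q4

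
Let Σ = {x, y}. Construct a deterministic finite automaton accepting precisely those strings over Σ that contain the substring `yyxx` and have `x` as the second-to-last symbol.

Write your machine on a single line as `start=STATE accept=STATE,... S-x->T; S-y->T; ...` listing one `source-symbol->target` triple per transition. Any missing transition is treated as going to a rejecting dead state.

start=A; accept=I,J; A-x->B; A-y->C; B-x->D; B-y->E; C-x->F; C-y->G; D-x->D; D-y->E; E-x->F; E-y->G; F-x->D; F-y->E; G-x->H; G-y->G; H-x->I; H-y->E; I-x->I; I-y->J; J-x->K; J-y->L; K-x->I; K-y->J; L-x->K; L-y->L

Run two small machines in parallel and take their product. The first has 5 states tracking whether and how much of `yyxx` has been seen; the second has 7 states tracking the last 2 symbols read. A product state is a pair (one from each), accepting exactly when both do.
With 12 states:
       x  y 
>  A   B  C 
   B   D  E 
   C   F  G 
   D   D  E 
   E   F  G 
   F   D  E 
   G   H  G 
   H   I  E 
 * I   I  J 
 * J   K  L 
   K   I  J 
   L   K  L 
(> = start, * = accepting)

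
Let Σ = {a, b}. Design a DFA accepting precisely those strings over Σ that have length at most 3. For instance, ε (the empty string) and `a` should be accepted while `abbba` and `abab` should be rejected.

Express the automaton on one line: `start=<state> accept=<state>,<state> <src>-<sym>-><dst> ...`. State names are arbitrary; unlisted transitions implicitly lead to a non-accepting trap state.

Count input length up to 4: every symbol moves from S0 toward S4, which means 'more than 3' and absorbs. Accept from {S0, S1, S2, S3}.
        a   b  
>* S0   S1  S1 
 * S1   S2  S2 
 * S2   S3  S3 
 * S3   S4  S4 
   S4   S4  S4 
(> = start, * = accepting)

start=S0 accept=S0,S1,S2,S3 S0-a->S1 S0-b->S1 S1-a->S2 S1-b->S2 S2-a->S3 S2-b->S3 S3-a->S4 S3-b->S4 S4-a->S4 S4-b->S4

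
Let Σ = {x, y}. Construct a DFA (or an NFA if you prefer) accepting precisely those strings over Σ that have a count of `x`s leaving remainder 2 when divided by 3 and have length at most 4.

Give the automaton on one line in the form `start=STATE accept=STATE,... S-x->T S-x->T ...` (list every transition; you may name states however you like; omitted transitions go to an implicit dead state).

start=s0 accept=s3,s7,s11 s0-x->s1 s0-y->s2 s1-x->s3 s1-y->s4 s2-x->s4 s2-y->s5 s3-x->s6 s3-y->s7 s4-x->s7 s4-y->s8 s5-x->s8 s5-y->s6 s6-x->s9 s6-y->s10 s7-x->s10 s7-y->s11 s8-x->s11 s8-y->s9 s9-x->s12 s9-y->s13 s10-x->s13 s10-y->s14 s11-x->s14 s11-y->s12 s12-x->s14 s12-y->s12 s13-x->s12 s13-y->s13 s14-x->s13 s14-y->s14

Run two small machines in parallel and take their product. The first has 3 states tracking the count of `x`s modulo 3; the second has 6 states tracking the input length, saturating at 5. A product state is a pair (one from each), accepting exactly when both do.
With 15 states:
          x    y  
>  s0     s1   s2 
   s1     s3   s4 
   s2     s4   s5 
 * s3     s6   s7 
   s4     s7   s8 
   s5     s8   s6 
   s6     s9  s10 
 * s7    s10  s11 
   s8    s11   s9 
   s9    s12  s13 
   s10   s13  s14 
 * s11   s14  s12 
   s12   s14  s12 
   s13   s12  s13 
   s14   s13  s14 
(> = start, * = accepting)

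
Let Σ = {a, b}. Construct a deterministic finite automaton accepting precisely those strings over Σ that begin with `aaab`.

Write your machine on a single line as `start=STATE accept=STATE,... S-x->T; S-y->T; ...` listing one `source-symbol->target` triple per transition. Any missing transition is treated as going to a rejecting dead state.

Walk along `aaab` while the input agrees: from q0 take `a` to q1, and so on. Any deviation drops to the rejecting sink q5. Once q4 is reached the prefix is confirmed and every continuation is accepted.
        a   b  
>  q0   q1  q5 
   q1   q2  q5 
   q2   q3  q5 
   q3   q5  q4 
 * q4   q4  q4 
   q5   q5  q5 
(> = start, * = accepting)

start=q0; accept=q4; q0-a->q1; q0-b->q5; q1-a->q2; q1-b->q5; q2-a->q3; q2-b->q5; q3-a->q5; q3-b->q4; q4-a->q4; q4-b->q4; q5-a->q5; q5-b->q5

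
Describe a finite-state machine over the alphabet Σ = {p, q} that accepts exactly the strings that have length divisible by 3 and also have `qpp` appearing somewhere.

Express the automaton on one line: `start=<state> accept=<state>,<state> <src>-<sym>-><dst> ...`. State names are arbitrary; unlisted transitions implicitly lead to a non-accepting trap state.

start=s0 accept=s8 s0-p->s1 s0-q->s2 s1-p->s3 s1-q->s4 s2-p->s5 s2-q->s4 s3-p->s0 s3-q->s6 s4-p->s7 s4-q->s6 s5-p->s8 s5-q->s6 s6-p->s9 s6-q->s2 s7-p->s10 s7-q->s2 s8-p->s10 s8-q->s10 s9-p->s11 s9-q->s4 s10-p->s11 s10-q->s11 s11-p->s8 s11-q->s8

Run two small machines in parallel and take their product. One (3 states) tracks the input length modulo 3; the other (4 states) tracks whether and how much of `qpp` has been seen. Each combined state is a pair, one component from each; accept when both components accept.
12 states suffice.
          p    q  
>  s0     s1   s2 
   s1     s3   s4 
   s2     s5   s4 
   s3     s0   s6 
   s4     s7   s6 
   s5     s8   s6 
   s6     s9   s2 
   s7    s10   s2 
 * s8    s10  s10 
   s9    s11   s4 
   s10   s11  s11 
   s11    s8   s8 
(> = start, * = accepting)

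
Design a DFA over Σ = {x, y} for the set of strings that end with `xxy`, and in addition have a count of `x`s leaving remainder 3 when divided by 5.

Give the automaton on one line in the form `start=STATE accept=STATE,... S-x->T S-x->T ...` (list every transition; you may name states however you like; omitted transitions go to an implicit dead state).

Run two small machines in parallel and take their product. One (4 states) tracks how much of the suffix `xxy` has currently been matched; the other (5 states) tracks the count of `x`s modulo 5. Each combined state is a pair, one component from each; accept when both components accept. Minimizing collapses redundant product states.
8 states suffice.
        x   y  
>  s0   s1  s0 
   s1   s2  s1 
   s2   s3  s4 
   s3   s5  s6 
   s4   s7  s4 
   s5   s0  s5 
 * s6   s5  s7 
   s7   s5  s7 
(> = start, * = accepting)

start=s0 accept=s6 s0-x->s1 s0-y->s0 s1-x->s2 s1-y->s1 s2-x->s3 s2-y->s4 s3-x->s5 s3-y->s6 s4-x->s7 s4-y->s4 s5-x->s0 s5-y->s5 s6-x->s5 s6-y->s7 s7-x->s5 s7-y->s7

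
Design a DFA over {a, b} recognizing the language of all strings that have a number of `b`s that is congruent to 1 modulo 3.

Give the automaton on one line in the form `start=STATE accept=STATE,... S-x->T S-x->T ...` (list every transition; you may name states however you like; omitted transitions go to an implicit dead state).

start=q0 accept=q1 q0-a->q0 q0-b->q1 q1-a->q1 q1-b->q2 q2-a->q2 q2-b->q0

Keep the running count of `b`s modulo 3: each `b` advances along the cycle q0 → q1 → q2 → q0 while other symbols loop. Accept at q1.
With 3 states:
        a   b  
>  q0   q0  q1 
 * q1   q1  q2 
   q2   q2  q0 
(> = start, * = accepting)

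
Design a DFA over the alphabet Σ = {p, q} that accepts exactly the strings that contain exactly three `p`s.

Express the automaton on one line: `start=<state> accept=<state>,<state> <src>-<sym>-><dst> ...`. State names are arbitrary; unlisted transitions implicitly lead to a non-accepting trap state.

start=s0 accept=s3 s0-p->s1 s0-q->s0 s1-p->s2 s1-q->s1 s2-p->s3 s2-q->s2 s3-p->s4 s3-q->s3 s4-p->s4 s4-q->s4

Only the number of `p`s matters, and only up to 4. Make a chain s0 → s1 → s2 → s3 → s4 advanced by each `p` (with s4 absorbing); every other symbol self-loops. The accepting set is {s3}.
With 5 states:
        p   q  
>  s0   s1  s0 
   s1   s2  s1 
   s2   s3  s2 
 * s3   s4  s3 
   s4   s4  s4 
(> = start, * = accepting)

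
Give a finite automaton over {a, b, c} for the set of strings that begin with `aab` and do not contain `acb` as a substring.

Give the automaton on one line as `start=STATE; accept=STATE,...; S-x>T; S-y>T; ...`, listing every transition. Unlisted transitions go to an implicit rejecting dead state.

Run two small machines in parallel and take their product. The first has 5 states tracking whether the input so far still matches the prefix `aab`; the second has 4 states tracking partial matches of the forbidden pattern `acb`. A product state is a pair (one from each), accepting exactly when both do. Minimizing collapses redundant product states.
        a   b   c  
>  q0   q1  q2  q2 
   q1   q3  q2  q2 
   q2   q2  q2  q2 
   q3   q2  q4  q2 
 * q4   q5  q4  q4 
 * q5   q5  q4  q6 
 * q6   q5  q2  q4 
(> = start, * = accepting)

start=q0; accept=q4,q5,q6; q0-a>q1; q0-b>q2; q0-c>q2; q1-a>q3; q1-b>q2; q1-c>q2; q2-a>q2; q2-b>q2; q2-c>q2; q3-a>q2; q3-b>q4; q3-c>q2; q4-a>q5; q4-b>q4; q4-c>q4; q5-a>q5; q5-b>q4; q5-c>q6; q6-a>q5; q6-b>q2; q6-c>q4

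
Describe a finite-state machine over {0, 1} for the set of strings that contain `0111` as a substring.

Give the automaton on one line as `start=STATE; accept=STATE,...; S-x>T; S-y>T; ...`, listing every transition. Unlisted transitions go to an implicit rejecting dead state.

States A..D record the length of the longest prefix of `0111` that matches the current input suffix. Reaching E means `0111` has been seen, and we stay there forever. Accept from E.
A 5-state machine:
       0  1 
>  A   B  A 
   B   B  C 
   C   B  D 
   D   B  E 
 * E   E  E 
(> = start, * = accepting)

start=A; accept=E; A-0>B; A-1>A; B-0>B; B-1>C; C-0>B; C-1>D; D-0>B; D-1>E; E-0>E; E-1>E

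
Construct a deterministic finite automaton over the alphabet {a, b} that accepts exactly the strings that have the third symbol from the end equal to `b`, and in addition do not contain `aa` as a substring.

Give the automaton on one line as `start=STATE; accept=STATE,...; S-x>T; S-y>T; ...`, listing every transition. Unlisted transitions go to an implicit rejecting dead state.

start=s0; accept=s6,s7,s8; s0-a>s1; s0-b>s2; s1-a>s3; s1-b>s2; s2-a>s4; s2-b>s5; s3-a>s3; s3-b>s3; s4-a>s3; s4-b>s6; s5-a>s7; s5-b>s8; s6-a>s4; s6-b>s5; s7-a>s3; s7-b>s6; s8-a>s7; s8-b>s8

Build one automaton per condition and run them in lockstep. One (15 states) tracks the last 3 symbols read; the other (3 states) tracks partial matches of the forbidden pattern `aa`. Each combined state is a pair, one component from each; accept when both components accept. Equivalent product states are then merged.
9 states suffice.
        a   b  
>  s0   s1  s2 
   s1   s3  s2 
   s2   s4  s5 
   s3   s3  s3 
   s4   s3  s6 
   s5   s7  s8 
 * s6   s4  s5 
 * s7   s3  s6 
 * s8   s7  s8 
(> = start, * = accepting)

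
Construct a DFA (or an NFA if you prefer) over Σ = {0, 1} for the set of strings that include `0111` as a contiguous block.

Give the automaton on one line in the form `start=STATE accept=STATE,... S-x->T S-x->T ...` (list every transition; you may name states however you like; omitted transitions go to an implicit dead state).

start=q0 accept=q4 q0-0->q1 q0-1->q0 q1-0->q1 q1-1->q2 q2-0->q1 q2-1->q3 q3-0->q1 q3-1->q4 q4-0->q4 q4-1->q4

Track how much of `0111` has been matched so far: state q0 is no progress, q4 is the absorbing accept state reached once `0111` has occurred. Intermediate states record partial matches; on a mismatch, fall back to the longest reusable overlap.
5 states suffice.
        0   1  
>  q0   q1  q0 
   q1   q1  q2 
   q2   q1  q3 
   q3   q1  q4 
 * q4   q4  q4 
(> = start, * = accepting)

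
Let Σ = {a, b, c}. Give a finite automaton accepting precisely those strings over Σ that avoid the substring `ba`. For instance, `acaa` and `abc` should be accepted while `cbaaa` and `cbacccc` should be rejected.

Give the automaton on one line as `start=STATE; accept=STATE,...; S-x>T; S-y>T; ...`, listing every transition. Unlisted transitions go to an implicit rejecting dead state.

This is the complement of 'contains `ba`'. Use the same substring-matching states — s0 through s2 holding how much of `ba` has just been matched — but flip the accepting set: everything except the trap s2 accepts.
        a   b   c  
>* s0   s0  s1  s0 
 * s1   s2  s1  s0 
   s2   s2  s2  s2 
(> = start, * = accepting)

start=s0; accept=s0,s1; s0-a>s0; s0-b>s1; s0-c>s0; s1-a>s2; s1-b>s1; s1-c>s0; s2-a>s2; s2-b>s2; s2-c>s2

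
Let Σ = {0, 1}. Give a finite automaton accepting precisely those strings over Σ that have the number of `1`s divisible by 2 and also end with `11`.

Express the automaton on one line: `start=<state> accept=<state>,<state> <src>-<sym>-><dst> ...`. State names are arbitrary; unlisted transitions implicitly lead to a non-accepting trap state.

Build one automaton per condition and run them in lockstep. One (2 states) tracks the count of `1`s modulo 2; the other (3 states) tracks how much of the suffix `11` has currently been matched. Each combined state is a pair, one component from each; accept when both components accept.
With 6 states:
        0   1  
>  q0   q0  q1 
   q1   q2  q3 
   q2   q2  q4 
 * q3   q0  q5 
   q4   q0  q5 
   q5   q2  q3 
(> = start, * = accepting)

start=q0 accept=q3 q0-0->q0 q0-1->q1 q1-0->q2 q1-1->q3 q2-0->q2 q2-1->q4 q3-0->q0 q3-1->q5 q4-0->q0 q4-1->q5 q5-0->q2 q5-1->q3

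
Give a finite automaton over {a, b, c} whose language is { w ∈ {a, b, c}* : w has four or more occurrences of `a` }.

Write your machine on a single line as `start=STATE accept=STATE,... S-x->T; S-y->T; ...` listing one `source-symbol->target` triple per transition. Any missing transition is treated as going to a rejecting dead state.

Only the number of `a`s matters, and only up to 5. Make a chain q0 → q1 → q2 → q3 → q4 → q5 advanced by each `a` (with q5 absorbing); every other symbol self-loops. The accepting set is {q4, q5}.
6 states suffice.
        a   b   c  
>  q0   q1  q0  q0 
   q1   q2  q1  q1 
   q2   q3  q2  q2 
   q3   q4  q3  q3 
 * q4   q5  q4  q4 
 * q5   q5  q5  q5 
(> = start, * = accepting)

start=q0; accept=q4,q5; q0-a->q1; q0-b->q0; q0-c->q0; q1-a->q2; q1-b->q1; q1-c->q1; q2-a->q3; q2-b->q2; q2-c->q2; q3-a->q4; q3-b->q3; q3-c->q3; q4-a->q5; q4-b->q4; q4-c->q4; q5-a->q5; q5-b->q5; q5-c->q5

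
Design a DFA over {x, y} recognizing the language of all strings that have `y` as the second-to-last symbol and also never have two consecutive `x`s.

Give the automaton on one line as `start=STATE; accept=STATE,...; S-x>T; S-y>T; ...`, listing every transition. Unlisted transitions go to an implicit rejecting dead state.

Build one automaton per condition and run them in lockstep. The first has 7 states tracking the last 2 symbols read; the second has 3 states tracking partial matches of the forbidden pattern `xx`. A product state is a pair (one from each), accepting exactly when both do.
        x   y  
>  q0   q1  q2 
   q1   q3  q4 
   q2   q5  q6 
   q3   q3  q7 
   q4   q5  q6 
 * q5   q3  q4 
 * q6   q5  q6 
   q7   q8  q9 
   q8   q3  q7 
   q9   q8  q9 
(> = start, * = accepting)

start=q0; accept=q5,q6; q0-x>q1; q0-y>q2; q1-x>q3; q1-y>q4; q2-x>q5; q2-y>q6; q3-x>q3; q3-y>q7; q4-x>q5; q4-y>q6; q5-x>q3; q5-y>q4; q6-x>q5; q6-y>q6; q7-x>q8; q7-y>q9; q8-x>q3; q8-y>q7; q9-x>q8; q9-y>q9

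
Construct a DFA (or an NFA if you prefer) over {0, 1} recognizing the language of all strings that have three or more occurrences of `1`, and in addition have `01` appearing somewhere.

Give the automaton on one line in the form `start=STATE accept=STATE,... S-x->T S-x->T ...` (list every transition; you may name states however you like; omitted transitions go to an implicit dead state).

Build one automaton per condition and run them in lockstep. The first has 5 states tracking the count of `1`s, saturating at 4; the second has 3 states tracking whether and how much of `01` has been seen. A product state is a pair (one from each), accepting exactly when both do. After merging equivalent states the machine shrinks.
7 states suffice.
        0   1  
>  q0   q1  q2 
   q1   q1  q3 
   q2   q3  q4 
   q3   q3  q5 
   q4   q5  q4 
   q5   q5  q6 
 * q6   q6  q6 
(> = start, * = accepting)

start=q0 accept=q6 q0-0->q1 q0-1->q2 q1-0->q1 q1-1->q3 q2-0->q3 q2-1->q4 q3-0->q3 q3-1->q5 q4-0->q5 q4-1->q4 q5-0->q5 q5-1->q6 q6-0->q6 q6-1->q6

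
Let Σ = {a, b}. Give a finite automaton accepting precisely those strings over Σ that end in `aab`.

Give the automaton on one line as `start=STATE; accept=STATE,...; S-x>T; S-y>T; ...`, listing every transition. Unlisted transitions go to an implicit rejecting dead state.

Remember how much of `aab` the current input suffix matches. State s0 means no match yet; s1 means the last symbol is `a`; s2 means the last 2 symbols are `aa`; s3 means the last 3 symbols are `aab`. Only s3 accepts. On a mismatch, fall back to the longest proper suffix that is still a prefix of `aab`.
4 states suffice.
        a   b  
>  s0   s1  s0 
   s1   s2  s0 
   s2   s2  s3 
 * s3   s1  s0 
(> = start, * = accepting)

start=s0; accept=s3; s0-a>s1; s0-b>s0; s1-a>s2; s1-b>s0; s2-a>s2; s2-b>s3; s3-a>s1; s3-b>s0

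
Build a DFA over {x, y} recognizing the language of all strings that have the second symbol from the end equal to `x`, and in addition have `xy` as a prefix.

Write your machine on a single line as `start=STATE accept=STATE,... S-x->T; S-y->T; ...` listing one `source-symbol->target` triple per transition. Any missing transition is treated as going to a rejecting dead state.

Build one automaton per condition and run them in lockstep. The first has 7 states tracking the last 2 symbols read; the second has 4 states tracking whether the input so far still matches the prefix `xy`. A product state is a pair (one from each), accepting exactly when both do. Minimizing collapses redundant product states.
7 states suffice.
        x   y  
>  S0   S1  S2 
   S1   S2  S3 
   S2   S2  S2 
 * S3   S4  S5 
   S4   S6  S3 
   S5   S4  S5 
 * S6   S6  S3 
(> = start, * = accepting)

start=S0; accept=S3,S6; S0-x->S1; S0-y->S2; S1-x->S2; S1-y->S3; S2-x->S2; S2-y->S2; S3-x->S4; S3-y->S5; S4-x->S6; S4-y->S3; S5-x->S4; S5-y->S5; S6-x->S6; S6-y->S3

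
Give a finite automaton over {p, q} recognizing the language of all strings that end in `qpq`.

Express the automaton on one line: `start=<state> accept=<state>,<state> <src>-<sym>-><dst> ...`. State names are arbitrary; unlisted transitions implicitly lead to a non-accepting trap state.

start=s0 accept=s3 s0-p->s0 s0-q->s1 s1-p->s2 s1-q->s1 s2-p->s0 s2-q->s3 s3-p->s2 s3-q->s1

Remember how much of `qpq` the current input suffix matches. State s0 means no match yet; s1 means the last symbol is `q`; s2 means the last 2 symbols are `qp`; s3 means the last 3 symbols are `qpq`. Only s3 accepts. On a mismatch, fall back to the longest proper suffix that is still a prefix of `qpq`.
With 4 states:
        p   q  
>  s0   s0  s1 
   s1   s2  s1 
   s2   s0  s3 
 * s3   s2  s1 
(> = start, * = accepting)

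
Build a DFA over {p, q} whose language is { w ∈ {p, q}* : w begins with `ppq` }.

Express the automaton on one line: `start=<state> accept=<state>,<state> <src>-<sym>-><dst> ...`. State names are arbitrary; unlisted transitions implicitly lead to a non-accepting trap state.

start=S0 accept=S3 S0-p->S1 S0-q->S4 S1-p->S2 S1-q->S4 S2-p->S4 S2-q->S3 S3-p->S3 S3-q->S3 S4-p->S4 S4-q->S4

Check the first 3 symbols one by one: S0 through S2 record how many have matched `ppq` so far; any wrong symbol goes to the dead state S4. After all 3 match we enter the accepting sink S3.
A 5-state machine:
        p   q  
>  S0   S1  S4 
   S1   S2  S4 
   S2   S4  S3 
 * S3   S3  S3 
   S4   S4  S4 
(> = start, * = accepting)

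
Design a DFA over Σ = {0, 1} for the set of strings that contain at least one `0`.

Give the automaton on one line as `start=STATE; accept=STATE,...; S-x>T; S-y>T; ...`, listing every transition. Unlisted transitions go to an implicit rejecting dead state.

Count `0`s, saturating at 2: state q0 means no `0` yet, q1 means one `0` seen, q2 means more than one. Each `0` increments (capped at q2); other symbols loop. Accept from {q1, q2}.
        0   1  
>  q0   q1  q0 
 * q1   q2  q1 
 * q2   q2  q2 
(> = start, * = accepting)

start=q0; accept=q1,q2; q0-0>q1; q0-1>q0; q1-0>q2; q1-1>q1; q2-0>q2; q2-1>q2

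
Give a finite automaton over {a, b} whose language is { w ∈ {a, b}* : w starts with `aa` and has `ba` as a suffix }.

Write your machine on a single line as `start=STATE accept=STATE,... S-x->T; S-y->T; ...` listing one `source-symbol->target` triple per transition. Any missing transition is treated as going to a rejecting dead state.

Build one automaton per condition and run them in lockstep. One (4 states) tracks whether the input so far still matches the prefix `aa`; the other (3 states) tracks how much of the suffix `ba` has currently been matched. Each combined state is a pair, one component from each; accept when both components accept. Equivalent product states are then merged.
With 6 states:
        a   b  
>  s0   s1  s2 
   s1   s3  s2 
   s2   s2  s2 
   s3   s3  s4 
   s4   s5  s4 
 * s5   s3  s4 
(> = start, * = accepting)

start=s0; accept=s5; s0-a->s1; s0-b->s2; s1-a->s3; s1-b->s2; s2-a->s2; s2-b->s2; s3-a->s3; s3-b->s4; s4-a->s5; s4-b->s4; s5-a->s3; s5-b->s4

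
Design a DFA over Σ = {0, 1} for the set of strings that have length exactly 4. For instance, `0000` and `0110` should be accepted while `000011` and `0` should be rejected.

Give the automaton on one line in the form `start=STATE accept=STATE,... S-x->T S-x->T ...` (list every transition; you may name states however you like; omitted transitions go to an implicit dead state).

Count input length up to 5: every symbol moves from A toward F, which means 'more than 4' and absorbs. Accept from {E}.
       0  1 
>  A   B  B 
   B   C  C 
   C   D  D 
   D   E  E 
 * E   F  F 
   F   F  F 
(> = start, * = accepting)

start=A accept=E A-0->B A-1->B B-0->C B-1->C C-0->D C-1->D D-0->E D-1->E E-0->F E-1->F F-0->F F-1->F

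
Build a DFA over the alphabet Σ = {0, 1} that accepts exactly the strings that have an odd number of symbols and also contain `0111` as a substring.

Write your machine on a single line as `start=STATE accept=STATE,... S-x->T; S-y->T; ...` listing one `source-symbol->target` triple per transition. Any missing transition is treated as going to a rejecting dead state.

Run two small machines in parallel and take their product. One (2 states) tracks the input length modulo 2; the other (5 states) tracks whether and how much of `0111` has been seen. Each combined state is a pair, one component from each; accept when both components accept.
        0   1  
>  S0   S1  S2 
   S1   S3  S4 
   S2   S3  S0 
   S3   S1  S5 
   S4   S1  S6 
   S5   S3  S7 
   S6   S3  S8 
   S7   S1  S9 
   S8   S9  S9 
 * S9   S8  S8 
(> = start, * = accepting)

start=S0; accept=S9; S0-0->S1; S0-1->S2; S1-0->S3; S1-1->S4; S2-0->S3; S2-1->S0; S3-0->S1; S3-1->S5; S4-0->S1; S4-1->S6; S5-0->S3; S5-1->S7; S6-0->S3; S6-1->S8; S7-0->S1; S7-1->S9; S8-0->S9; S8-1->S9; S9-0->S8; S9-1->S8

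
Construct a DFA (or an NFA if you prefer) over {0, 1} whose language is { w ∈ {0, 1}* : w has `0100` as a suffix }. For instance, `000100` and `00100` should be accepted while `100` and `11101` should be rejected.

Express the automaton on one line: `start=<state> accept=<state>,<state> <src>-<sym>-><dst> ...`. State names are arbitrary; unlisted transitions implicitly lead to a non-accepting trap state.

Remember how much of `0100` the current input suffix matches. State s0 means no match yet; s1 means the last symbol is `0`; s2 means the last 2 symbols are `01`; s3 means the last 3 symbols are `010`; s4 means the last 4 symbols are `0100`. Only s4 accepts. On a mismatch, fall back to the longest proper suffix that is still a prefix of `0100`.
A 5-state machine:
        0   1  
>  s0   s1  s0 
   s1   s1  s2 
   s2   s3  s0 
   s3   s4  s2 
 * s4   s1  s2 
(> = start, * = accepting)

start=s0 accept=s4 s0-0->s1 s0-1->s0 s1-0->s1 s1-1->s2 s2-0->s3 s2-1->s0 s3-0->s4 s3-1->s2 s4-0->s1 s4-1->s2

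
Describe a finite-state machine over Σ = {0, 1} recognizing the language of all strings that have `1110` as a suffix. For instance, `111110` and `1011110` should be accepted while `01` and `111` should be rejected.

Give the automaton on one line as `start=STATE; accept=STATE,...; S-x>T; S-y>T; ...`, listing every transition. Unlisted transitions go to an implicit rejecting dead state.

Remember how much of `1110` the current input suffix matches. State A means no match yet; B means the last symbol is `1`; C means the last 2 symbols are `11`; D means the last 3 symbols are `111`; E means the last 4 symbols are `1110`. Only E accepts. On a mismatch, fall back to the longest proper suffix that is still a prefix of `1110`.
5 states suffice.
       0  1 
>  A   A  B 
   B   A  C 
   C   A  D 
   D   E  D 
 * E   A  B 
(> = start, * = accepting)

start=A; accept=E; A-0>A; A-1>B; B-0>A; B-1>C; C-0>A; C-1>D; D-0>E; D-1>D; E-0>A; E-1>B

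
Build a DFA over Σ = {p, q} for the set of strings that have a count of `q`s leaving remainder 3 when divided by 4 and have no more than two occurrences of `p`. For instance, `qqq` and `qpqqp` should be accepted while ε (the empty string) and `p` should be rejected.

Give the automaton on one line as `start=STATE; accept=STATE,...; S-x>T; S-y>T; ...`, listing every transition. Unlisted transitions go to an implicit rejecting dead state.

Run two small machines in parallel and take their product. One (4 states) tracks the count of `q`s modulo 4; the other (4 states) tracks the count of `p`s, saturating at 3. Each combined state is a pair, one component from each; accept when both components accept. After merging equivalent states the machine shrinks.
A 13-state machine:
       p  q 
>  A   B  C 
   B   D  E 
   C   E  F 
   D   G  H 
   E   H  I 
   F   I  J 
   G   G  G 
   H   G  K 
   I   K  L 
 * J   L  A 
   K   G  M 
 * L   M  B 
 * M   G  D 
(> = start, * = accepting)

start=A; accept=J,L,M; A-p>B; A-q>C; B-p>D; B-q>E; C-p>E; C-q>F; D-p>G; D-q>H; E-p>H; E-q>I; F-p>I; F-q>J; G-p>G; G-q>G; H-p>G; H-q>K; I-p>K; I-q>L; J-p>L; J-q>A; K-p>G; K-q>M; L-p>M; L-q>B; M-p>G; M-q>D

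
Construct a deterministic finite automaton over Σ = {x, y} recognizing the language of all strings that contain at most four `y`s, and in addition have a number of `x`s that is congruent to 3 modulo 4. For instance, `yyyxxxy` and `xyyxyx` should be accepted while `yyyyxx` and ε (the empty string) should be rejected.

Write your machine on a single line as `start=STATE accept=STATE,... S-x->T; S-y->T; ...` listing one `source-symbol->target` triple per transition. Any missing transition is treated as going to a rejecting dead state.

Run two small machines in parallel and take their product. One (6 states) tracks the count of `y`s, saturating at 5; the other (4 states) tracks the count of `x`s modulo 4. Each combined state is a pair, one component from each; accept when both components accept. Minimizing collapses redundant product states.
          x    y  
>  s0     s1   s2 
   s1     s3   s4 
   s2     s4   s5 
   s3     s6   s7 
   s4     s7   s8 
   s5     s8   s9 
 * s6     s0  s10 
   s7    s10  s11 
   s8    s11  s12 
   s9    s12  s13 
 * s10    s2  s14 
   s11   s14  s15 
   s12   s15  s16 
   s13   s16  s17 
 * s14    s5  s18 
   s15   s18  s19 
   s16   s19  s17 
   s17   s17  s17 
 * s18    s9  s20 
   s19   s20  s17 
 * s20   s13  s17 
(> = start, * = accepting)

start=s0; accept=s6,s10,s14,s18,s20; s0-x->s1; s0-y->s2; s1-x->s3; s1-y->s4; s2-x->s4; s2-y->s5; s3-x->s6; s3-y->s7; s4-x->s7; s4-y->s8; s5-x->s8; s5-y->s9; s6-x->s0; s6-y->s10; s7-x->s10; s7-y->s11; s8-x->s11; s8-y->s12; s9-x->s12; s9-y->s13; s10-x->s2; s10-y->s14; s11-x->s14; s11-y->s15; s12-x->s15; s12-y->s16; s13-x->s16; s13-y->s17; s14-x->s5; s14-y->s18; s15-x->s18; s15-y->s19; s16-x->s19; s16-y->s17; s17-x->s17; s17-y->s17; s18-x->s9; s18-y->s20; s19-x->s20; s19-y->s17; s20-x->s13; s20-y->s17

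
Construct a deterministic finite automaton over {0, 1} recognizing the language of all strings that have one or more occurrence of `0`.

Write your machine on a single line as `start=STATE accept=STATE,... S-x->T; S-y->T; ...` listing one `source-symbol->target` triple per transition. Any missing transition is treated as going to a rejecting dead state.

start=q0; accept=q1,q2; q0-0->q1; q0-1->q0; q1-0->q2; q1-1->q1; q2-0->q2; q2-1->q2

Only the number of `0`s matters, and only up to 2. Make a chain q0 → q1 → q2 advanced by each `0` (with q2 absorbing); every other symbol self-loops. The accepting set is {q1, q2}.
        0   1  
>  q0   q1  q0 
 * q1   q2  q1 
 * q2   q2  q2 
(> = start, * = accepting)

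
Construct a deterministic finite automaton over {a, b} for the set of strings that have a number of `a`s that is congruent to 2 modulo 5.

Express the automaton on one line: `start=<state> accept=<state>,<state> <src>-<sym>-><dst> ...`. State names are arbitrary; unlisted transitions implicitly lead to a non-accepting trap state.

Keep the running count of `a`s modulo 5: each `a` advances along the cycle q0 → q1 → q2 → q3 → q4 → q0 while other symbols loop. Accept at q2.
        a   b  
>  q0   q1  q0 
   q1   q2  q1 
 * q2   q3  q2 
   q3   q4  q3 
   q4   q0  q4 
(> = start, * = accepting)

start=q0 accept=q2 q0-a->q1 q0-b->q0 q1-a->q2 q1-b->q1 q2-a->q3 q2-b->q2 q3-a->q4 q3-b->q3 q4-a->q0 q4-b->q4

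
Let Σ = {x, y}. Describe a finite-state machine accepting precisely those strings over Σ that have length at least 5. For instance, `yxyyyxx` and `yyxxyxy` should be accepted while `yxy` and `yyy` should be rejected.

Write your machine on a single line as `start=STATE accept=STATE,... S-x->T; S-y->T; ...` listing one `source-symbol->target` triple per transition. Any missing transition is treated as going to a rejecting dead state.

We only need to distinguish lengths 0, 1, …, 5, and '>5'. Chain S0 → S1 → S2 → S3 → S4 → S5 → S6 on every symbol, with S6 looping. Accepting states: {S5, S6}.
        x   y  
>  S0   S1  S1 
   S1   S2  S2 
   S2   S3  S3 
   S3   S4  S4 
   S4   S5  S5 
 * S5   S6  S6 
 * S6   S6  S6 
(> = start, * = accepting)

start=S0; accept=S5,S6; S0-x->S1; S0-y->S1; S1-x->S2; S1-y->S2; S2-x->S3; S2-y->S3; S3-x->S4; S3-y->S4; S4-x->S5; S4-y->S5; S5-x->S6; S5-y->S6; S6-x->S6; S6-y->S6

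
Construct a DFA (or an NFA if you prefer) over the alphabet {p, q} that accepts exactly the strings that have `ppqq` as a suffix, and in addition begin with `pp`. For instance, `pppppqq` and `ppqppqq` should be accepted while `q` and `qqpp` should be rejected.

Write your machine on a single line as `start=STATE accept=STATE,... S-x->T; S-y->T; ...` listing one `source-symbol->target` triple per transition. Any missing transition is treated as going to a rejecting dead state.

start=A; accept=I; A-p->B; A-q->C; B-p->D; B-q->C; C-p->E; C-q->C; D-p->D; D-q->F; E-p->G; E-q->C; F-p->H; F-q->I; G-p->G; G-q->J; H-p->D; H-q->K; I-p->H; I-q->K; J-p->E; J-q->L; K-p->H; K-q->K; L-p->E; L-q->C

Build one automaton per condition and run them in lockstep. The first has 5 states tracking how much of the suffix `ppqq` has currently been matched; the second has 4 states tracking whether the input so far still matches the prefix `pp`. A product state is a pair (one from each), accepting exactly when both do.
A 12-state machine:
       p  q 
>  A   B  C 
   B   D  C 
   C   E  C 
   D   D  F 
   E   G  C 
   F   H  I 
   G   G  J 
   H   D  K 
 * I   H  K 
   J   E  L 
   K   H  K 
   L   E  C 
(> = start, * = accepting)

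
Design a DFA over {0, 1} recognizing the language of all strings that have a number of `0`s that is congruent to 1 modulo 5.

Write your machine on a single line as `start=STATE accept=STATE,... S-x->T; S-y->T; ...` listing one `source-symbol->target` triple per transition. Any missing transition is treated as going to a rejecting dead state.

start=q0; accept=q1; q0-0->q1; q0-1->q0; q1-0->q2; q1-1->q1; q2-0->q3; q2-1->q2; q3-0->q4; q3-1->q3; q4-0->q0; q4-1->q4

Keep the running count of `0`s modulo 5: each `0` advances along the cycle q0 → q1 → q2 → q3 → q4 → q0 while other symbols loop. Accept at q1.
        0   1  
>  q0   q1  q0 
 * q1   q2  q1 
   q2   q3  q2 
   q3   q4  q3 
   q4   q0  q4 
(> = start, * = accepting)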